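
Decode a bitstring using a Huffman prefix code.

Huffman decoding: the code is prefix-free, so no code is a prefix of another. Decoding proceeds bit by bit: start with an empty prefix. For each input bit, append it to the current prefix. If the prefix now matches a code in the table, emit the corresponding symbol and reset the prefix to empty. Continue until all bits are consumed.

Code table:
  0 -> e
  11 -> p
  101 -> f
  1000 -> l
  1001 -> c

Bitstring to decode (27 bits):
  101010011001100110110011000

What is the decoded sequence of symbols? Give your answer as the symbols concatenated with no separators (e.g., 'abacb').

Answer: fecccfcl

Derivation:
Bit 0: prefix='1' (no match yet)
Bit 1: prefix='10' (no match yet)
Bit 2: prefix='101' -> emit 'f', reset
Bit 3: prefix='0' -> emit 'e', reset
Bit 4: prefix='1' (no match yet)
Bit 5: prefix='10' (no match yet)
Bit 6: prefix='100' (no match yet)
Bit 7: prefix='1001' -> emit 'c', reset
Bit 8: prefix='1' (no match yet)
Bit 9: prefix='10' (no match yet)
Bit 10: prefix='100' (no match yet)
Bit 11: prefix='1001' -> emit 'c', reset
Bit 12: prefix='1' (no match yet)
Bit 13: prefix='10' (no match yet)
Bit 14: prefix='100' (no match yet)
Bit 15: prefix='1001' -> emit 'c', reset
Bit 16: prefix='1' (no match yet)
Bit 17: prefix='10' (no match yet)
Bit 18: prefix='101' -> emit 'f', reset
Bit 19: prefix='1' (no match yet)
Bit 20: prefix='10' (no match yet)
Bit 21: prefix='100' (no match yet)
Bit 22: prefix='1001' -> emit 'c', reset
Bit 23: prefix='1' (no match yet)
Bit 24: prefix='10' (no match yet)
Bit 25: prefix='100' (no match yet)
Bit 26: prefix='1000' -> emit 'l', reset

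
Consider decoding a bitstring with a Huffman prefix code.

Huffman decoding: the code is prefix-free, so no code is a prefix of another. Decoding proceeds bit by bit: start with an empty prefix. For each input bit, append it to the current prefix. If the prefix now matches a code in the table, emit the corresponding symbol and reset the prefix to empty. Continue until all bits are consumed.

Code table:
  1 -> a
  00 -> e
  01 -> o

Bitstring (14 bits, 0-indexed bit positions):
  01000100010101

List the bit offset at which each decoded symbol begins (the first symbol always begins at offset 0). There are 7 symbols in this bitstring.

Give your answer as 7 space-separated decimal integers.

Bit 0: prefix='0' (no match yet)
Bit 1: prefix='01' -> emit 'o', reset
Bit 2: prefix='0' (no match yet)
Bit 3: prefix='00' -> emit 'e', reset
Bit 4: prefix='0' (no match yet)
Bit 5: prefix='01' -> emit 'o', reset
Bit 6: prefix='0' (no match yet)
Bit 7: prefix='00' -> emit 'e', reset
Bit 8: prefix='0' (no match yet)
Bit 9: prefix='01' -> emit 'o', reset
Bit 10: prefix='0' (no match yet)
Bit 11: prefix='01' -> emit 'o', reset
Bit 12: prefix='0' (no match yet)
Bit 13: prefix='01' -> emit 'o', reset

Answer: 0 2 4 6 8 10 12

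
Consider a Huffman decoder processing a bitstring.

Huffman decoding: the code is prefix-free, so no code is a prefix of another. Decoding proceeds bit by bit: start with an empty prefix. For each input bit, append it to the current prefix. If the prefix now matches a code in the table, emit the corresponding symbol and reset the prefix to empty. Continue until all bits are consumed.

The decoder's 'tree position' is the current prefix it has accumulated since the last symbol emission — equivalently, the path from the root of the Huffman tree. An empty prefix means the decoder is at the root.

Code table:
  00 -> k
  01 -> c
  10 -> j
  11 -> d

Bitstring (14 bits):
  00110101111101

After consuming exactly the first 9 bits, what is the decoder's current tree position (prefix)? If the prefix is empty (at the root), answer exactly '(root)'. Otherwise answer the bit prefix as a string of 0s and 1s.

Answer: 1

Derivation:
Bit 0: prefix='0' (no match yet)
Bit 1: prefix='00' -> emit 'k', reset
Bit 2: prefix='1' (no match yet)
Bit 3: prefix='11' -> emit 'd', reset
Bit 4: prefix='0' (no match yet)
Bit 5: prefix='01' -> emit 'c', reset
Bit 6: prefix='0' (no match yet)
Bit 7: prefix='01' -> emit 'c', reset
Bit 8: prefix='1' (no match yet)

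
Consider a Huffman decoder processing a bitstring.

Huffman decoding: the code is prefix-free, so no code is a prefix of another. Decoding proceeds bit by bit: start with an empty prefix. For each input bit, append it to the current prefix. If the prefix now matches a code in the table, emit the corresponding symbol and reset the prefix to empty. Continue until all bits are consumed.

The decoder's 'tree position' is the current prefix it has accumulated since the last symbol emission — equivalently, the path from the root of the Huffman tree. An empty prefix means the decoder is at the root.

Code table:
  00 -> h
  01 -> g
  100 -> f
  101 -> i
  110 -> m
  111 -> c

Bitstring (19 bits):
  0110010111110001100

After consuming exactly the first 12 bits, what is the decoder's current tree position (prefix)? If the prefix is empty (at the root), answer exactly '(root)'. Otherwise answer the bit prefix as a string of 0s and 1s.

Bit 0: prefix='0' (no match yet)
Bit 1: prefix='01' -> emit 'g', reset
Bit 2: prefix='1' (no match yet)
Bit 3: prefix='10' (no match yet)
Bit 4: prefix='100' -> emit 'f', reset
Bit 5: prefix='1' (no match yet)
Bit 6: prefix='10' (no match yet)
Bit 7: prefix='101' -> emit 'i', reset
Bit 8: prefix='1' (no match yet)
Bit 9: prefix='11' (no match yet)
Bit 10: prefix='111' -> emit 'c', reset
Bit 11: prefix='1' (no match yet)

Answer: 1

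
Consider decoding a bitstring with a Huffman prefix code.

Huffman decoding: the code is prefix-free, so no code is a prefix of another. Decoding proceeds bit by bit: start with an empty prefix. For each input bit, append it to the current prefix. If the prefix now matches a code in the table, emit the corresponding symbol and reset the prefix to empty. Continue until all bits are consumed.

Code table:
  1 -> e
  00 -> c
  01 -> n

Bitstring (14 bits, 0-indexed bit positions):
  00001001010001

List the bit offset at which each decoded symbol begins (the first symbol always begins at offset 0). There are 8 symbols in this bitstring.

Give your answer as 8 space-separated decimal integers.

Answer: 0 2 4 5 7 8 10 12

Derivation:
Bit 0: prefix='0' (no match yet)
Bit 1: prefix='00' -> emit 'c', reset
Bit 2: prefix='0' (no match yet)
Bit 3: prefix='00' -> emit 'c', reset
Bit 4: prefix='1' -> emit 'e', reset
Bit 5: prefix='0' (no match yet)
Bit 6: prefix='00' -> emit 'c', reset
Bit 7: prefix='1' -> emit 'e', reset
Bit 8: prefix='0' (no match yet)
Bit 9: prefix='01' -> emit 'n', reset
Bit 10: prefix='0' (no match yet)
Bit 11: prefix='00' -> emit 'c', reset
Bit 12: prefix='0' (no match yet)
Bit 13: prefix='01' -> emit 'n', reset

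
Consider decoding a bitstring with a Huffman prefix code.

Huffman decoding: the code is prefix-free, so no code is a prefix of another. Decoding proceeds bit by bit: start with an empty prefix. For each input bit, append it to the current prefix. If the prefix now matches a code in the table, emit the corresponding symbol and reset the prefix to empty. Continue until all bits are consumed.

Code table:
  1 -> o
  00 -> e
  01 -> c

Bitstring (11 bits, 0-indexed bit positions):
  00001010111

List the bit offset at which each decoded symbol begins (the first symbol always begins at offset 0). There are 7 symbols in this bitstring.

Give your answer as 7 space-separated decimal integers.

Bit 0: prefix='0' (no match yet)
Bit 1: prefix='00' -> emit 'e', reset
Bit 2: prefix='0' (no match yet)
Bit 3: prefix='00' -> emit 'e', reset
Bit 4: prefix='1' -> emit 'o', reset
Bit 5: prefix='0' (no match yet)
Bit 6: prefix='01' -> emit 'c', reset
Bit 7: prefix='0' (no match yet)
Bit 8: prefix='01' -> emit 'c', reset
Bit 9: prefix='1' -> emit 'o', reset
Bit 10: prefix='1' -> emit 'o', reset

Answer: 0 2 4 5 7 9 10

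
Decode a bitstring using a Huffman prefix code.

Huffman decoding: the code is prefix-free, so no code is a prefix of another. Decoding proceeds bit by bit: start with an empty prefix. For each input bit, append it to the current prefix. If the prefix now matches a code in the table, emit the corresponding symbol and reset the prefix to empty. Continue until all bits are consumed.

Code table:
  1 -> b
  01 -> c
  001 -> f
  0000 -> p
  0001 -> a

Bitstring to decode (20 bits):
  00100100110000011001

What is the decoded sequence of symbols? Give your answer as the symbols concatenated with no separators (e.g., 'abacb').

Bit 0: prefix='0' (no match yet)
Bit 1: prefix='00' (no match yet)
Bit 2: prefix='001' -> emit 'f', reset
Bit 3: prefix='0' (no match yet)
Bit 4: prefix='00' (no match yet)
Bit 5: prefix='001' -> emit 'f', reset
Bit 6: prefix='0' (no match yet)
Bit 7: prefix='00' (no match yet)
Bit 8: prefix='001' -> emit 'f', reset
Bit 9: prefix='1' -> emit 'b', reset
Bit 10: prefix='0' (no match yet)
Bit 11: prefix='00' (no match yet)
Bit 12: prefix='000' (no match yet)
Bit 13: prefix='0000' -> emit 'p', reset
Bit 14: prefix='0' (no match yet)
Bit 15: prefix='01' -> emit 'c', reset
Bit 16: prefix='1' -> emit 'b', reset
Bit 17: prefix='0' (no match yet)
Bit 18: prefix='00' (no match yet)
Bit 19: prefix='001' -> emit 'f', reset

Answer: fffbpcbf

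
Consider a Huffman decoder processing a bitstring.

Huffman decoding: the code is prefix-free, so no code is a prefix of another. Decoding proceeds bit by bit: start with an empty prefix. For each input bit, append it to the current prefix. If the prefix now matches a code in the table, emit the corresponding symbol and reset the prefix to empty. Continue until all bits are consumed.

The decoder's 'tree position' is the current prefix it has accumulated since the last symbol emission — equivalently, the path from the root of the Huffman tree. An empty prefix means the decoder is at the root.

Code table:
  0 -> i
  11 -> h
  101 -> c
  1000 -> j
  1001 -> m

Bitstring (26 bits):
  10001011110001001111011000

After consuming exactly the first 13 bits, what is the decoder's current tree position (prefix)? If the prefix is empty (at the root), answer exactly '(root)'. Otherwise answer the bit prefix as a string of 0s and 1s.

Answer: (root)

Derivation:
Bit 0: prefix='1' (no match yet)
Bit 1: prefix='10' (no match yet)
Bit 2: prefix='100' (no match yet)
Bit 3: prefix='1000' -> emit 'j', reset
Bit 4: prefix='1' (no match yet)
Bit 5: prefix='10' (no match yet)
Bit 6: prefix='101' -> emit 'c', reset
Bit 7: prefix='1' (no match yet)
Bit 8: prefix='11' -> emit 'h', reset
Bit 9: prefix='1' (no match yet)
Bit 10: prefix='10' (no match yet)
Bit 11: prefix='100' (no match yet)
Bit 12: prefix='1000' -> emit 'j', reset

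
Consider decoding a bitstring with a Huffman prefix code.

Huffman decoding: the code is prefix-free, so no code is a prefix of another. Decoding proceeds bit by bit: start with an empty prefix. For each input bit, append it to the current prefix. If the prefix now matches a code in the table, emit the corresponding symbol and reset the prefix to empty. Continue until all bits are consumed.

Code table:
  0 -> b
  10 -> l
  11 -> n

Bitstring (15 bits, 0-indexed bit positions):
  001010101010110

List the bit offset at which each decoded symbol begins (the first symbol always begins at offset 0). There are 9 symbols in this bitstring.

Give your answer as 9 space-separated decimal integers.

Answer: 0 1 2 4 6 8 10 12 14

Derivation:
Bit 0: prefix='0' -> emit 'b', reset
Bit 1: prefix='0' -> emit 'b', reset
Bit 2: prefix='1' (no match yet)
Bit 3: prefix='10' -> emit 'l', reset
Bit 4: prefix='1' (no match yet)
Bit 5: prefix='10' -> emit 'l', reset
Bit 6: prefix='1' (no match yet)
Bit 7: prefix='10' -> emit 'l', reset
Bit 8: prefix='1' (no match yet)
Bit 9: prefix='10' -> emit 'l', reset
Bit 10: prefix='1' (no match yet)
Bit 11: prefix='10' -> emit 'l', reset
Bit 12: prefix='1' (no match yet)
Bit 13: prefix='11' -> emit 'n', reset
Bit 14: prefix='0' -> emit 'b', reset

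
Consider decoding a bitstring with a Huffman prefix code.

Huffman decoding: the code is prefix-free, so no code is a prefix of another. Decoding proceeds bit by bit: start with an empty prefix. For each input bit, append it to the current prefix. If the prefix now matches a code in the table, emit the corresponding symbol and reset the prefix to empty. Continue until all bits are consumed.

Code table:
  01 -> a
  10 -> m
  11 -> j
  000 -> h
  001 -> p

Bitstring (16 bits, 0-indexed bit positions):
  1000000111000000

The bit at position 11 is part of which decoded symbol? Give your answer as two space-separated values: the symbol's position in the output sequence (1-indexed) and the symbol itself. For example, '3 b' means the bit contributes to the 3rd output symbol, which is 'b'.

Bit 0: prefix='1' (no match yet)
Bit 1: prefix='10' -> emit 'm', reset
Bit 2: prefix='0' (no match yet)
Bit 3: prefix='00' (no match yet)
Bit 4: prefix='000' -> emit 'h', reset
Bit 5: prefix='0' (no match yet)
Bit 6: prefix='00' (no match yet)
Bit 7: prefix='001' -> emit 'p', reset
Bit 8: prefix='1' (no match yet)
Bit 9: prefix='11' -> emit 'j', reset
Bit 10: prefix='0' (no match yet)
Bit 11: prefix='00' (no match yet)
Bit 12: prefix='000' -> emit 'h', reset
Bit 13: prefix='0' (no match yet)
Bit 14: prefix='00' (no match yet)
Bit 15: prefix='000' -> emit 'h', reset

Answer: 5 h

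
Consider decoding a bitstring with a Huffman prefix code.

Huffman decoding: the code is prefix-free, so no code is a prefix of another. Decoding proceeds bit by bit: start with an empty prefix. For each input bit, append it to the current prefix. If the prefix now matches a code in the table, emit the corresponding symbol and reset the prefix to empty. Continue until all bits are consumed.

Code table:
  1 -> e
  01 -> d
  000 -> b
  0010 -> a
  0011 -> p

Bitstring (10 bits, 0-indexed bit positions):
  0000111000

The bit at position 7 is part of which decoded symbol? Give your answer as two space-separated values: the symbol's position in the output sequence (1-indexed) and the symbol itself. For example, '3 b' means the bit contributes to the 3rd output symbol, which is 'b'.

Answer: 5 b

Derivation:
Bit 0: prefix='0' (no match yet)
Bit 1: prefix='00' (no match yet)
Bit 2: prefix='000' -> emit 'b', reset
Bit 3: prefix='0' (no match yet)
Bit 4: prefix='01' -> emit 'd', reset
Bit 5: prefix='1' -> emit 'e', reset
Bit 6: prefix='1' -> emit 'e', reset
Bit 7: prefix='0' (no match yet)
Bit 8: prefix='00' (no match yet)
Bit 9: prefix='000' -> emit 'b', reset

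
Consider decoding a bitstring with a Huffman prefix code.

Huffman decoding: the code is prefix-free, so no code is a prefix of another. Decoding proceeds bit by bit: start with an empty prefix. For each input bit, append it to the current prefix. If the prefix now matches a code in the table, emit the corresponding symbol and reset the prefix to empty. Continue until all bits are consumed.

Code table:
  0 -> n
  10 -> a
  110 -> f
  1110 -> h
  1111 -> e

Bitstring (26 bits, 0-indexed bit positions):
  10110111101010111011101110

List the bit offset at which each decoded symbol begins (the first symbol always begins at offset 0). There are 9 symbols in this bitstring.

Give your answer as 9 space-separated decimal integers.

Bit 0: prefix='1' (no match yet)
Bit 1: prefix='10' -> emit 'a', reset
Bit 2: prefix='1' (no match yet)
Bit 3: prefix='11' (no match yet)
Bit 4: prefix='110' -> emit 'f', reset
Bit 5: prefix='1' (no match yet)
Bit 6: prefix='11' (no match yet)
Bit 7: prefix='111' (no match yet)
Bit 8: prefix='1111' -> emit 'e', reset
Bit 9: prefix='0' -> emit 'n', reset
Bit 10: prefix='1' (no match yet)
Bit 11: prefix='10' -> emit 'a', reset
Bit 12: prefix='1' (no match yet)
Bit 13: prefix='10' -> emit 'a', reset
Bit 14: prefix='1' (no match yet)
Bit 15: prefix='11' (no match yet)
Bit 16: prefix='111' (no match yet)
Bit 17: prefix='1110' -> emit 'h', reset
Bit 18: prefix='1' (no match yet)
Bit 19: prefix='11' (no match yet)
Bit 20: prefix='111' (no match yet)
Bit 21: prefix='1110' -> emit 'h', reset
Bit 22: prefix='1' (no match yet)
Bit 23: prefix='11' (no match yet)
Bit 24: prefix='111' (no match yet)
Bit 25: prefix='1110' -> emit 'h', reset

Answer: 0 2 5 9 10 12 14 18 22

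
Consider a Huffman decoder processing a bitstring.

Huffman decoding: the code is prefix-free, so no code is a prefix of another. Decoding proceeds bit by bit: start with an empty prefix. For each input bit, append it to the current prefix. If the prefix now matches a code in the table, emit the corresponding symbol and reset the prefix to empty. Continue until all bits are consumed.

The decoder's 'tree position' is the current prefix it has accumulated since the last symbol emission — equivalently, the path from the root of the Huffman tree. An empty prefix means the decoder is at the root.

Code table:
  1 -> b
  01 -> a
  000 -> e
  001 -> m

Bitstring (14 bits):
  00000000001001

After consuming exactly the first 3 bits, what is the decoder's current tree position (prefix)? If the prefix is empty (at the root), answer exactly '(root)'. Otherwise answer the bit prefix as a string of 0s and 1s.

Bit 0: prefix='0' (no match yet)
Bit 1: prefix='00' (no match yet)
Bit 2: prefix='000' -> emit 'e', reset

Answer: (root)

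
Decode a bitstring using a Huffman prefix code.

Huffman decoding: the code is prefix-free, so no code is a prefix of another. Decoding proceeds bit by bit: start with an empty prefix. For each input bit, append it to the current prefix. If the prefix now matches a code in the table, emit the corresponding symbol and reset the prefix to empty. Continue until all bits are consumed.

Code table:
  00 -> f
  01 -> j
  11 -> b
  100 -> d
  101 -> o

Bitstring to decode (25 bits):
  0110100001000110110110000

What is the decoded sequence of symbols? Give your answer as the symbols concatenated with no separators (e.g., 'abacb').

Answer: joffdjoodf

Derivation:
Bit 0: prefix='0' (no match yet)
Bit 1: prefix='01' -> emit 'j', reset
Bit 2: prefix='1' (no match yet)
Bit 3: prefix='10' (no match yet)
Bit 4: prefix='101' -> emit 'o', reset
Bit 5: prefix='0' (no match yet)
Bit 6: prefix='00' -> emit 'f', reset
Bit 7: prefix='0' (no match yet)
Bit 8: prefix='00' -> emit 'f', reset
Bit 9: prefix='1' (no match yet)
Bit 10: prefix='10' (no match yet)
Bit 11: prefix='100' -> emit 'd', reset
Bit 12: prefix='0' (no match yet)
Bit 13: prefix='01' -> emit 'j', reset
Bit 14: prefix='1' (no match yet)
Bit 15: prefix='10' (no match yet)
Bit 16: prefix='101' -> emit 'o', reset
Bit 17: prefix='1' (no match yet)
Bit 18: prefix='10' (no match yet)
Bit 19: prefix='101' -> emit 'o', reset
Bit 20: prefix='1' (no match yet)
Bit 21: prefix='10' (no match yet)
Bit 22: prefix='100' -> emit 'd', reset
Bit 23: prefix='0' (no match yet)
Bit 24: prefix='00' -> emit 'f', reset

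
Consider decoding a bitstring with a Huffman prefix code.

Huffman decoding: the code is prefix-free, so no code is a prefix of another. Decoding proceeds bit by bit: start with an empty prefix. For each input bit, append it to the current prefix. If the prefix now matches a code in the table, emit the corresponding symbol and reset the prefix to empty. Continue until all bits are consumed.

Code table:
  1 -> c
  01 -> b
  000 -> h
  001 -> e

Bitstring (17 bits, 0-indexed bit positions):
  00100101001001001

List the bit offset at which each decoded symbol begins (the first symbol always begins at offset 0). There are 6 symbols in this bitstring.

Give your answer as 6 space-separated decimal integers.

Answer: 0 3 6 8 11 14

Derivation:
Bit 0: prefix='0' (no match yet)
Bit 1: prefix='00' (no match yet)
Bit 2: prefix='001' -> emit 'e', reset
Bit 3: prefix='0' (no match yet)
Bit 4: prefix='00' (no match yet)
Bit 5: prefix='001' -> emit 'e', reset
Bit 6: prefix='0' (no match yet)
Bit 7: prefix='01' -> emit 'b', reset
Bit 8: prefix='0' (no match yet)
Bit 9: prefix='00' (no match yet)
Bit 10: prefix='001' -> emit 'e', reset
Bit 11: prefix='0' (no match yet)
Bit 12: prefix='00' (no match yet)
Bit 13: prefix='001' -> emit 'e', reset
Bit 14: prefix='0' (no match yet)
Bit 15: prefix='00' (no match yet)
Bit 16: prefix='001' -> emit 'e', reset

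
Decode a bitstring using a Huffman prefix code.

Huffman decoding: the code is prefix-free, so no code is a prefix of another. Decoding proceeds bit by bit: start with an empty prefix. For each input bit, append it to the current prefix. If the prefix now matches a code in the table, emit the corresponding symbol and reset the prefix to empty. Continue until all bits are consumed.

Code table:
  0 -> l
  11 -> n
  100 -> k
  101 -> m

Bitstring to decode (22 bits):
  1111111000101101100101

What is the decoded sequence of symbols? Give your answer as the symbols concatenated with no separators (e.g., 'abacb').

Bit 0: prefix='1' (no match yet)
Bit 1: prefix='11' -> emit 'n', reset
Bit 2: prefix='1' (no match yet)
Bit 3: prefix='11' -> emit 'n', reset
Bit 4: prefix='1' (no match yet)
Bit 5: prefix='11' -> emit 'n', reset
Bit 6: prefix='1' (no match yet)
Bit 7: prefix='10' (no match yet)
Bit 8: prefix='100' -> emit 'k', reset
Bit 9: prefix='0' -> emit 'l', reset
Bit 10: prefix='1' (no match yet)
Bit 11: prefix='10' (no match yet)
Bit 12: prefix='101' -> emit 'm', reset
Bit 13: prefix='1' (no match yet)
Bit 14: prefix='10' (no match yet)
Bit 15: prefix='101' -> emit 'm', reset
Bit 16: prefix='1' (no match yet)
Bit 17: prefix='10' (no match yet)
Bit 18: prefix='100' -> emit 'k', reset
Bit 19: prefix='1' (no match yet)
Bit 20: prefix='10' (no match yet)
Bit 21: prefix='101' -> emit 'm', reset

Answer: nnnklmmkm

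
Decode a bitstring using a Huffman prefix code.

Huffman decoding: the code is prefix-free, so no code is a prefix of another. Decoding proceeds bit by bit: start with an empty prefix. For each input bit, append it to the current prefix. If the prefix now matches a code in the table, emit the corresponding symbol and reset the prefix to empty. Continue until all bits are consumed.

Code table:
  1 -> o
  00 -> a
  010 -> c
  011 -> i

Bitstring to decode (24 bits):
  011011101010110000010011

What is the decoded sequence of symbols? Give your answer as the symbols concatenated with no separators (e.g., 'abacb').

Answer: iiocoiaaci

Derivation:
Bit 0: prefix='0' (no match yet)
Bit 1: prefix='01' (no match yet)
Bit 2: prefix='011' -> emit 'i', reset
Bit 3: prefix='0' (no match yet)
Bit 4: prefix='01' (no match yet)
Bit 5: prefix='011' -> emit 'i', reset
Bit 6: prefix='1' -> emit 'o', reset
Bit 7: prefix='0' (no match yet)
Bit 8: prefix='01' (no match yet)
Bit 9: prefix='010' -> emit 'c', reset
Bit 10: prefix='1' -> emit 'o', reset
Bit 11: prefix='0' (no match yet)
Bit 12: prefix='01' (no match yet)
Bit 13: prefix='011' -> emit 'i', reset
Bit 14: prefix='0' (no match yet)
Bit 15: prefix='00' -> emit 'a', reset
Bit 16: prefix='0' (no match yet)
Bit 17: prefix='00' -> emit 'a', reset
Bit 18: prefix='0' (no match yet)
Bit 19: prefix='01' (no match yet)
Bit 20: prefix='010' -> emit 'c', reset
Bit 21: prefix='0' (no match yet)
Bit 22: prefix='01' (no match yet)
Bit 23: prefix='011' -> emit 'i', reset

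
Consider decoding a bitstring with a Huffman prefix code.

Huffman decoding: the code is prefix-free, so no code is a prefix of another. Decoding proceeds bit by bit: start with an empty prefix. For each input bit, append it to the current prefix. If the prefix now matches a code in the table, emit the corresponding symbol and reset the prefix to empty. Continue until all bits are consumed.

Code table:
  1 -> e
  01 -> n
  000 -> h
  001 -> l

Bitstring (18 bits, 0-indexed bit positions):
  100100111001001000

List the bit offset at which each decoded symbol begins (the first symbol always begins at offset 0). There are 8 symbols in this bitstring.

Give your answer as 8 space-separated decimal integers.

Answer: 0 1 4 7 8 9 12 15

Derivation:
Bit 0: prefix='1' -> emit 'e', reset
Bit 1: prefix='0' (no match yet)
Bit 2: prefix='00' (no match yet)
Bit 3: prefix='001' -> emit 'l', reset
Bit 4: prefix='0' (no match yet)
Bit 5: prefix='00' (no match yet)
Bit 6: prefix='001' -> emit 'l', reset
Bit 7: prefix='1' -> emit 'e', reset
Bit 8: prefix='1' -> emit 'e', reset
Bit 9: prefix='0' (no match yet)
Bit 10: prefix='00' (no match yet)
Bit 11: prefix='001' -> emit 'l', reset
Bit 12: prefix='0' (no match yet)
Bit 13: prefix='00' (no match yet)
Bit 14: prefix='001' -> emit 'l', reset
Bit 15: prefix='0' (no match yet)
Bit 16: prefix='00' (no match yet)
Bit 17: prefix='000' -> emit 'h', reset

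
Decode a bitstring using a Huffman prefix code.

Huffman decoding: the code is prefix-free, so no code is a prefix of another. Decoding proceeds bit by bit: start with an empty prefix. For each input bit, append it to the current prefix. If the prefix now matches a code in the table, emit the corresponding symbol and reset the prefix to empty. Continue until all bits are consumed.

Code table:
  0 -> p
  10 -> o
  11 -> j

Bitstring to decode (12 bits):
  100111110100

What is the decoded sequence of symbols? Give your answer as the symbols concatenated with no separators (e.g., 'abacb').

Bit 0: prefix='1' (no match yet)
Bit 1: prefix='10' -> emit 'o', reset
Bit 2: prefix='0' -> emit 'p', reset
Bit 3: prefix='1' (no match yet)
Bit 4: prefix='11' -> emit 'j', reset
Bit 5: prefix='1' (no match yet)
Bit 6: prefix='11' -> emit 'j', reset
Bit 7: prefix='1' (no match yet)
Bit 8: prefix='10' -> emit 'o', reset
Bit 9: prefix='1' (no match yet)
Bit 10: prefix='10' -> emit 'o', reset
Bit 11: prefix='0' -> emit 'p', reset

Answer: opjjoop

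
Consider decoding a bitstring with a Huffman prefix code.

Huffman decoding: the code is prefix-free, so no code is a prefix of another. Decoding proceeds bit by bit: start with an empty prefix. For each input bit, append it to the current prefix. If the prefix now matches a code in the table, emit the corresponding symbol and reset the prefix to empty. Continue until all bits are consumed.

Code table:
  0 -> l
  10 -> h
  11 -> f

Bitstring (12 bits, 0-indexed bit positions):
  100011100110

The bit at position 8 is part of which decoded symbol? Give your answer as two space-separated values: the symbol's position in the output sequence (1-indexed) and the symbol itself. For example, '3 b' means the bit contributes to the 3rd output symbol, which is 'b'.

Bit 0: prefix='1' (no match yet)
Bit 1: prefix='10' -> emit 'h', reset
Bit 2: prefix='0' -> emit 'l', reset
Bit 3: prefix='0' -> emit 'l', reset
Bit 4: prefix='1' (no match yet)
Bit 5: prefix='11' -> emit 'f', reset
Bit 6: prefix='1' (no match yet)
Bit 7: prefix='10' -> emit 'h', reset
Bit 8: prefix='0' -> emit 'l', reset
Bit 9: prefix='1' (no match yet)
Bit 10: prefix='11' -> emit 'f', reset
Bit 11: prefix='0' -> emit 'l', reset

Answer: 6 l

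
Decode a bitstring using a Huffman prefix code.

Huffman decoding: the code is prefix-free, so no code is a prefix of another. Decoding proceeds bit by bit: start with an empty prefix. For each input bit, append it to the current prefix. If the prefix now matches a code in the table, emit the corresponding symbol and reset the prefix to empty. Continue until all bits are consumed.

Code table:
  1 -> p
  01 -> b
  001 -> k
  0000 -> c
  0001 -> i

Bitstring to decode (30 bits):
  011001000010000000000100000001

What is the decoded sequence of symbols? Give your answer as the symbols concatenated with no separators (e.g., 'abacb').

Answer: bpkcpcckci

Derivation:
Bit 0: prefix='0' (no match yet)
Bit 1: prefix='01' -> emit 'b', reset
Bit 2: prefix='1' -> emit 'p', reset
Bit 3: prefix='0' (no match yet)
Bit 4: prefix='00' (no match yet)
Bit 5: prefix='001' -> emit 'k', reset
Bit 6: prefix='0' (no match yet)
Bit 7: prefix='00' (no match yet)
Bit 8: prefix='000' (no match yet)
Bit 9: prefix='0000' -> emit 'c', reset
Bit 10: prefix='1' -> emit 'p', reset
Bit 11: prefix='0' (no match yet)
Bit 12: prefix='00' (no match yet)
Bit 13: prefix='000' (no match yet)
Bit 14: prefix='0000' -> emit 'c', reset
Bit 15: prefix='0' (no match yet)
Bit 16: prefix='00' (no match yet)
Bit 17: prefix='000' (no match yet)
Bit 18: prefix='0000' -> emit 'c', reset
Bit 19: prefix='0' (no match yet)
Bit 20: prefix='00' (no match yet)
Bit 21: prefix='001' -> emit 'k', reset
Bit 22: prefix='0' (no match yet)
Bit 23: prefix='00' (no match yet)
Bit 24: prefix='000' (no match yet)
Bit 25: prefix='0000' -> emit 'c', reset
Bit 26: prefix='0' (no match yet)
Bit 27: prefix='00' (no match yet)
Bit 28: prefix='000' (no match yet)
Bit 29: prefix='0001' -> emit 'i', reset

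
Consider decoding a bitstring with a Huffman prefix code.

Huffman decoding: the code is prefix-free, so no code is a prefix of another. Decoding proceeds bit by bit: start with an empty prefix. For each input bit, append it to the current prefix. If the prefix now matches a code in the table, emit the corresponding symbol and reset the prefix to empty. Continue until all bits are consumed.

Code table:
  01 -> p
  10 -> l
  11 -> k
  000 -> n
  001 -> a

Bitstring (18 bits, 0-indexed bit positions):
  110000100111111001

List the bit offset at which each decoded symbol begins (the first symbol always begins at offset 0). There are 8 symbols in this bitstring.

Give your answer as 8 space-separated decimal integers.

Answer: 0 2 5 7 10 12 14 16

Derivation:
Bit 0: prefix='1' (no match yet)
Bit 1: prefix='11' -> emit 'k', reset
Bit 2: prefix='0' (no match yet)
Bit 3: prefix='00' (no match yet)
Bit 4: prefix='000' -> emit 'n', reset
Bit 5: prefix='0' (no match yet)
Bit 6: prefix='01' -> emit 'p', reset
Bit 7: prefix='0' (no match yet)
Bit 8: prefix='00' (no match yet)
Bit 9: prefix='001' -> emit 'a', reset
Bit 10: prefix='1' (no match yet)
Bit 11: prefix='11' -> emit 'k', reset
Bit 12: prefix='1' (no match yet)
Bit 13: prefix='11' -> emit 'k', reset
Bit 14: prefix='1' (no match yet)
Bit 15: prefix='10' -> emit 'l', reset
Bit 16: prefix='0' (no match yet)
Bit 17: prefix='01' -> emit 'p', reset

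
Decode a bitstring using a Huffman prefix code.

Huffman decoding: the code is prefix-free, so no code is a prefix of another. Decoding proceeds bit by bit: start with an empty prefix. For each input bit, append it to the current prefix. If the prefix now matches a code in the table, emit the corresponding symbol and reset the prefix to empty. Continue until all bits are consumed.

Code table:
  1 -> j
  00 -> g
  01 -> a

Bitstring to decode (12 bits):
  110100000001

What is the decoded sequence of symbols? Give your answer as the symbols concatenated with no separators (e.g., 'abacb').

Bit 0: prefix='1' -> emit 'j', reset
Bit 1: prefix='1' -> emit 'j', reset
Bit 2: prefix='0' (no match yet)
Bit 3: prefix='01' -> emit 'a', reset
Bit 4: prefix='0' (no match yet)
Bit 5: prefix='00' -> emit 'g', reset
Bit 6: prefix='0' (no match yet)
Bit 7: prefix='00' -> emit 'g', reset
Bit 8: prefix='0' (no match yet)
Bit 9: prefix='00' -> emit 'g', reset
Bit 10: prefix='0' (no match yet)
Bit 11: prefix='01' -> emit 'a', reset

Answer: jjaggga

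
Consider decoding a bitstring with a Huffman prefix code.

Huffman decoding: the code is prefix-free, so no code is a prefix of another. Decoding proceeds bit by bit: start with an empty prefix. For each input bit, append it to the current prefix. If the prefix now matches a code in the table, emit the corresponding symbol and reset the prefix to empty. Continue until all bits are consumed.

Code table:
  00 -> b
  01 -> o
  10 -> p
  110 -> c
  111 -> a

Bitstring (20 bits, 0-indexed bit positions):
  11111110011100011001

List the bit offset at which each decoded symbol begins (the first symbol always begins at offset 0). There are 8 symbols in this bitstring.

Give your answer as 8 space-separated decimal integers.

Bit 0: prefix='1' (no match yet)
Bit 1: prefix='11' (no match yet)
Bit 2: prefix='111' -> emit 'a', reset
Bit 3: prefix='1' (no match yet)
Bit 4: prefix='11' (no match yet)
Bit 5: prefix='111' -> emit 'a', reset
Bit 6: prefix='1' (no match yet)
Bit 7: prefix='10' -> emit 'p', reset
Bit 8: prefix='0' (no match yet)
Bit 9: prefix='01' -> emit 'o', reset
Bit 10: prefix='1' (no match yet)
Bit 11: prefix='11' (no match yet)
Bit 12: prefix='110' -> emit 'c', reset
Bit 13: prefix='0' (no match yet)
Bit 14: prefix='00' -> emit 'b', reset
Bit 15: prefix='1' (no match yet)
Bit 16: prefix='11' (no match yet)
Bit 17: prefix='110' -> emit 'c', reset
Bit 18: prefix='0' (no match yet)
Bit 19: prefix='01' -> emit 'o', reset

Answer: 0 3 6 8 10 13 15 18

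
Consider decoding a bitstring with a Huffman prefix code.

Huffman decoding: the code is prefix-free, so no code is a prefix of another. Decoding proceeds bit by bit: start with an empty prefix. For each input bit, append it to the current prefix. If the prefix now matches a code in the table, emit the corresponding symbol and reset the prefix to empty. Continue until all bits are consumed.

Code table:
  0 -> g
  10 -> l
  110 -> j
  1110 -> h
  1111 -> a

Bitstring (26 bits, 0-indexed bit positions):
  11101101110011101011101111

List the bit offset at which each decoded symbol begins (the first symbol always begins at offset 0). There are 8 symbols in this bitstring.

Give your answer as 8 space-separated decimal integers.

Bit 0: prefix='1' (no match yet)
Bit 1: prefix='11' (no match yet)
Bit 2: prefix='111' (no match yet)
Bit 3: prefix='1110' -> emit 'h', reset
Bit 4: prefix='1' (no match yet)
Bit 5: prefix='11' (no match yet)
Bit 6: prefix='110' -> emit 'j', reset
Bit 7: prefix='1' (no match yet)
Bit 8: prefix='11' (no match yet)
Bit 9: prefix='111' (no match yet)
Bit 10: prefix='1110' -> emit 'h', reset
Bit 11: prefix='0' -> emit 'g', reset
Bit 12: prefix='1' (no match yet)
Bit 13: prefix='11' (no match yet)
Bit 14: prefix='111' (no match yet)
Bit 15: prefix='1110' -> emit 'h', reset
Bit 16: prefix='1' (no match yet)
Bit 17: prefix='10' -> emit 'l', reset
Bit 18: prefix='1' (no match yet)
Bit 19: prefix='11' (no match yet)
Bit 20: prefix='111' (no match yet)
Bit 21: prefix='1110' -> emit 'h', reset
Bit 22: prefix='1' (no match yet)
Bit 23: prefix='11' (no match yet)
Bit 24: prefix='111' (no match yet)
Bit 25: prefix='1111' -> emit 'a', reset

Answer: 0 4 7 11 12 16 18 22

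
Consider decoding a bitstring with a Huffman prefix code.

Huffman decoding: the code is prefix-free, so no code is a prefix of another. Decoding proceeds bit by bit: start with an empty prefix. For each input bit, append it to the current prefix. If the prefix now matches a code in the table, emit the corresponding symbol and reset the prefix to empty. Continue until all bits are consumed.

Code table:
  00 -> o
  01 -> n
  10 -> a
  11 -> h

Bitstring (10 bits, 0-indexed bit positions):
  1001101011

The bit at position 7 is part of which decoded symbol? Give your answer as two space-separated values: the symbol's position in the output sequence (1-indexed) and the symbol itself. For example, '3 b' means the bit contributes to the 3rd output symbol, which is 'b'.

Bit 0: prefix='1' (no match yet)
Bit 1: prefix='10' -> emit 'a', reset
Bit 2: prefix='0' (no match yet)
Bit 3: prefix='01' -> emit 'n', reset
Bit 4: prefix='1' (no match yet)
Bit 5: prefix='10' -> emit 'a', reset
Bit 6: prefix='1' (no match yet)
Bit 7: prefix='10' -> emit 'a', reset
Bit 8: prefix='1' (no match yet)
Bit 9: prefix='11' -> emit 'h', reset

Answer: 4 a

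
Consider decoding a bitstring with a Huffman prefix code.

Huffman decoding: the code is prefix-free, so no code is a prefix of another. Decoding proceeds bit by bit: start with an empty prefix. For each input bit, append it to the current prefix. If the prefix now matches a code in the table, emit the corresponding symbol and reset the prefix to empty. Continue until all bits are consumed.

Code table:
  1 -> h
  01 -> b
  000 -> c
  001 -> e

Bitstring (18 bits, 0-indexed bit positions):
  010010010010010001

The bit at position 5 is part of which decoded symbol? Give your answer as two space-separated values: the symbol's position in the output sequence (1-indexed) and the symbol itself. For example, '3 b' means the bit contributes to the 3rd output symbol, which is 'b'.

Answer: 3 e

Derivation:
Bit 0: prefix='0' (no match yet)
Bit 1: prefix='01' -> emit 'b', reset
Bit 2: prefix='0' (no match yet)
Bit 3: prefix='00' (no match yet)
Bit 4: prefix='001' -> emit 'e', reset
Bit 5: prefix='0' (no match yet)
Bit 6: prefix='00' (no match yet)
Bit 7: prefix='001' -> emit 'e', reset
Bit 8: prefix='0' (no match yet)
Bit 9: prefix='00' (no match yet)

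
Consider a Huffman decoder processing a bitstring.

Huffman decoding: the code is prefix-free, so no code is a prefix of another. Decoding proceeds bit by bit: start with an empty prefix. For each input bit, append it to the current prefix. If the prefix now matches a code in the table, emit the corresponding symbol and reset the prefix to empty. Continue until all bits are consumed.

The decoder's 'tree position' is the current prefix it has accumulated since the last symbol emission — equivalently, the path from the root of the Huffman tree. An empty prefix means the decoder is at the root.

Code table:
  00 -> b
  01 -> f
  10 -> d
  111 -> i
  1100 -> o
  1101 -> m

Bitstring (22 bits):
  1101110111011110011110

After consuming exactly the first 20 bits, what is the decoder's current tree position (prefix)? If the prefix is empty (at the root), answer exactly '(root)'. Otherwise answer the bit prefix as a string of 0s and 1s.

Answer: (root)

Derivation:
Bit 0: prefix='1' (no match yet)
Bit 1: prefix='11' (no match yet)
Bit 2: prefix='110' (no match yet)
Bit 3: prefix='1101' -> emit 'm', reset
Bit 4: prefix='1' (no match yet)
Bit 5: prefix='11' (no match yet)
Bit 6: prefix='110' (no match yet)
Bit 7: prefix='1101' -> emit 'm', reset
Bit 8: prefix='1' (no match yet)
Bit 9: prefix='11' (no match yet)
Bit 10: prefix='110' (no match yet)
Bit 11: prefix='1101' -> emit 'm', reset
Bit 12: prefix='1' (no match yet)
Bit 13: prefix='11' (no match yet)
Bit 14: prefix='111' -> emit 'i', reset
Bit 15: prefix='0' (no match yet)
Bit 16: prefix='00' -> emit 'b', reset
Bit 17: prefix='1' (no match yet)
Bit 18: prefix='11' (no match yet)
Bit 19: prefix='111' -> emit 'i', reset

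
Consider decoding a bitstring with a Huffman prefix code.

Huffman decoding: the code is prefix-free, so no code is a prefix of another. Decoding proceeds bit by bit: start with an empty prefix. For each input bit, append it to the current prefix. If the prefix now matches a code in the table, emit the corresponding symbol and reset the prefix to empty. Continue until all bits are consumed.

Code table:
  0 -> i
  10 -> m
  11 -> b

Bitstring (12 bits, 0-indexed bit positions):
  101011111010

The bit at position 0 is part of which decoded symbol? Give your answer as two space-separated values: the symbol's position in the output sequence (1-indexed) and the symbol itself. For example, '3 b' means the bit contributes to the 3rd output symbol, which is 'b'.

Bit 0: prefix='1' (no match yet)
Bit 1: prefix='10' -> emit 'm', reset
Bit 2: prefix='1' (no match yet)
Bit 3: prefix='10' -> emit 'm', reset
Bit 4: prefix='1' (no match yet)

Answer: 1 m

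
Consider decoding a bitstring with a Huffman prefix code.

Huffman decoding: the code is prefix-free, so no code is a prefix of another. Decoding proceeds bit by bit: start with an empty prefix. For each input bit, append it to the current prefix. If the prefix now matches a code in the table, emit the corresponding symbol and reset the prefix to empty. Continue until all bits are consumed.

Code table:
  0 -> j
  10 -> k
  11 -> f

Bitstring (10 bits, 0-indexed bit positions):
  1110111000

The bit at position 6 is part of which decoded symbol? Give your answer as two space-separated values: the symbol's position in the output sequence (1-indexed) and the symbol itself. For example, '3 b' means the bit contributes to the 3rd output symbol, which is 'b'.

Answer: 4 k

Derivation:
Bit 0: prefix='1' (no match yet)
Bit 1: prefix='11' -> emit 'f', reset
Bit 2: prefix='1' (no match yet)
Bit 3: prefix='10' -> emit 'k', reset
Bit 4: prefix='1' (no match yet)
Bit 5: prefix='11' -> emit 'f', reset
Bit 6: prefix='1' (no match yet)
Bit 7: prefix='10' -> emit 'k', reset
Bit 8: prefix='0' -> emit 'j', reset
Bit 9: prefix='0' -> emit 'j', reset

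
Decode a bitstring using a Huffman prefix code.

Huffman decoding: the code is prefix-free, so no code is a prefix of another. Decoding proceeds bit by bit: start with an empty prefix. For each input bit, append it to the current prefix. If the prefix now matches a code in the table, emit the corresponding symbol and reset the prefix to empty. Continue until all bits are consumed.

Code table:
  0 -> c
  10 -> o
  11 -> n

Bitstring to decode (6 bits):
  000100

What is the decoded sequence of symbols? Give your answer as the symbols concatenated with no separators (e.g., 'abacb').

Bit 0: prefix='0' -> emit 'c', reset
Bit 1: prefix='0' -> emit 'c', reset
Bit 2: prefix='0' -> emit 'c', reset
Bit 3: prefix='1' (no match yet)
Bit 4: prefix='10' -> emit 'o', reset
Bit 5: prefix='0' -> emit 'c', reset

Answer: cccoc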